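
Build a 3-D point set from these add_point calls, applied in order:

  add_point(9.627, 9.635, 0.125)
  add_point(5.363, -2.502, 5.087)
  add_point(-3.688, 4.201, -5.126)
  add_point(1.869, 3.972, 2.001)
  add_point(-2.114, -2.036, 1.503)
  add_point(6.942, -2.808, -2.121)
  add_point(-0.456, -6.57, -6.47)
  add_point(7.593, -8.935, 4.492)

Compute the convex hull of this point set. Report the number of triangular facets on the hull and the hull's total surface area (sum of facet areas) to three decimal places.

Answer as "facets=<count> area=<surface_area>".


Points on the hull: [0, 1, 2, 3, 4, 5, 6, 7] (8 of 8).

Facet areas (half cross-product norm):
  f1: (p6, p0, p2) → 85.9591
  f2: (p3, p0, p2) → 41.8878
  f3: (p5, p7, p0) → 50.2326
  f4: (p5, p6, p0) → 46.9731
  f5: (p5, p6, p7) → 42.0173
  f6: (p4, p3, p2) → 30.3150
  f7: (p4, p6, p2) → 41.6228
  f8: (p4, p6, p7) → 55.9970
  f9: (p1, p7, p0) → 33.8180
  f10: (p1, p3, p0) → 38.2756
  f11: (p1, p4, p7) → 26.9903
  f12: (p1, p4, p3) → 26.3306
Σ area = 520.419

Euler: V−E+F = 8−18+12 = 2.

facets=12 area=520.419


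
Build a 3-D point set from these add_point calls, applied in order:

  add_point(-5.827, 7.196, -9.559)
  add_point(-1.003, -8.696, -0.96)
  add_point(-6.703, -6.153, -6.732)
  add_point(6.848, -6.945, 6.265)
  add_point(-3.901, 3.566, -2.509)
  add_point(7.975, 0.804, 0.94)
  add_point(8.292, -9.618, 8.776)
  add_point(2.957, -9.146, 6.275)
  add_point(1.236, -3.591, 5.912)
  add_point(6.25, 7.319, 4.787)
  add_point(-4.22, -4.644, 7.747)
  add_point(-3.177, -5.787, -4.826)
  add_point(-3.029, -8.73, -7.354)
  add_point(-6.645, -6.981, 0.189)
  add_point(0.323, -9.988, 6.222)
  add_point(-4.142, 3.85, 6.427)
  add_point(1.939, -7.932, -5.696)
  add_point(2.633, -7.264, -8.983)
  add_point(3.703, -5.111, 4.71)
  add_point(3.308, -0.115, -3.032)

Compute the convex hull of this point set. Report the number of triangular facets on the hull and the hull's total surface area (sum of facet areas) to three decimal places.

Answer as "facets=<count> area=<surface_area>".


facets=18 area=1032.704

Extreme-point indices: [0, 2, 5, 6, 9, 10, 12, 13, 14, 15, 17] — 11 of 20 on the boundary.

Facet areas (half cross-product norm):
  f1: (p15, p9, p6) → 94.5048
  f2: (p0, p15, p9) → 90.3747
  f3: (p5, p9, p6) → 46.8449
  f4: (p5, p17, p6) → 90.3577
  f5: (p5, p0, p9) → 70.6081
  f6: (p5, p0, p17) → 111.4162
  f7: (p12, p0, p2) → 27.2567
  f8: (p12, p0, p17) → 49.2290
  f9: (p12, p14, p6) → 50.2994
  f10: (p12, p17, p6) → 57.0305
  f11: (p10, p14, p6) → 25.9572
  f12: (p10, p15, p6) → 53.9851
  f13: (p13, p10, p15) → 35.2069
  f14: (p13, p0, p2) → 45.1376
  f15: (p13, p0, p15) → 99.0224
  f16: (p13, p10, p14) → 28.9767
  f17: (p13, p12, p2) → 15.7600
  f18: (p13, p12, p14) → 40.7364
Σ area = 1032.704

Euler characteristic 11−27+18 = 2 ✓


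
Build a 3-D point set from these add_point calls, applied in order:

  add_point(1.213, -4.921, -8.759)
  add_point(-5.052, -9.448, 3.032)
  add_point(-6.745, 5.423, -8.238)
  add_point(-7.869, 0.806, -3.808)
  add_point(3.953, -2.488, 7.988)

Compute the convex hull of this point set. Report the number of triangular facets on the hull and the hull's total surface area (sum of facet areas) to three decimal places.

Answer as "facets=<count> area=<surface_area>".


Points on the hull: [0, 1, 2, 3, 4] (5 of 5).

Area of each hull facet:
  f1: (p1, p4, p3) → 78.2429
  f2: (p0, p1, p3) → 70.3627
  f3: (p0, p1, p4) → 86.2553
  f4: (p2, p4, p3) → 48.2027
  f5: (p2, p0, p3) → 38.2998
  f6: (p2, p0, p4) → 111.7936
Σ area = 433.157

Euler: V−E+F = 5−9+6 = 2.

facets=6 area=433.157


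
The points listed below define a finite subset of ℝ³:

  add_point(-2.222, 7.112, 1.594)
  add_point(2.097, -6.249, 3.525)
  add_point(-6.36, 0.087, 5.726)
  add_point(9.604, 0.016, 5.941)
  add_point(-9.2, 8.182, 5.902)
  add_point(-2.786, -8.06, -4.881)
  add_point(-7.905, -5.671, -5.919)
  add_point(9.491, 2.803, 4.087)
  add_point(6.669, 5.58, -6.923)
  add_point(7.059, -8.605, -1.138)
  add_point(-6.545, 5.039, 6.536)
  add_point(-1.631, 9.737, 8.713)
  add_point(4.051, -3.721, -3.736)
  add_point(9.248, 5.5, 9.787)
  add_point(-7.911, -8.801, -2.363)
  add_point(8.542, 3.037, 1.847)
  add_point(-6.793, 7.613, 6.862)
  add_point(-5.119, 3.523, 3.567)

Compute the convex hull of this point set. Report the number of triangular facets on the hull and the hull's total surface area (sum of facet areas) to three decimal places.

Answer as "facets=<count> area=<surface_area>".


facets=24 area=1040.765

Hull vertices (14/18): indices [1, 2, 3, 4, 5, 6, 7, 8, 9, 10, 11, 13, 14, 16].

Area of each hull facet:
  f1: (p2, p14, p4) → 38.9046
  f2: (p7, p9, p3) → 18.4107
  f3: (p7, p9, p8) → 72.9606
  f4: (p6, p14, p4) → 43.2395
  f5: (p6, p8, p4) → 156.2625
  f6: (p13, p7, p3) → 10.4591
  f7: (p13, p7, p8) → 24.8617
  f8: (p1, p9, p3) → 35.8486
  f9: (p1, p13, p3) → 26.8564
  f10: (p1, p13, p2) → 80.3735
  f11: (p1, p9, p14) → 42.0585
  f12: (p1, p2, p14) → 57.8500
  f13: (p5, p9, p8) → 79.0836
  f14: (p5, p6, p8) → 47.5308
  f15: (p5, p9, p14) → 22.5684
  f16: (p5, p6, p14) → 12.4125
  f17: (p11, p13, p2) → 65.0219
  f18: (p11, p8, p4) → 74.5009
  f19: (p11, p13, p8) → 96.3706
  f20: (p16, p11, p4) → 4.3188
  f21: (p10, p11, p2) → 13.2577
  f22: (p10, p16, p11) → 7.2799
  f23: (p10, p2, p4) → 6.9888
  f24: (p10, p16, p4) → 3.3452
Σ area = 1040.765

Euler: V−E+F = 14−36+24 = 2.


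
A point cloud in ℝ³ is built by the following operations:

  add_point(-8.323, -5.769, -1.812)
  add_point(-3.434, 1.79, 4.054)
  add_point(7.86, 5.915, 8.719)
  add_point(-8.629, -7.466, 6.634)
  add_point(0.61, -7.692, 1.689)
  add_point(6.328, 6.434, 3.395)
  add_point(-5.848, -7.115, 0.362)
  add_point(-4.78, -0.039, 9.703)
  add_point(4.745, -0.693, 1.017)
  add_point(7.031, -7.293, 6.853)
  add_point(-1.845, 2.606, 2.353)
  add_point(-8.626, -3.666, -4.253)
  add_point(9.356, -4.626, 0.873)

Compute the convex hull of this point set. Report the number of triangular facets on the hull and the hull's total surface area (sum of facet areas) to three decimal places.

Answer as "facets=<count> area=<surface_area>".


Hull vertices (12/13): indices [0, 1, 2, 3, 4, 5, 6, 7, 9, 10, 11, 12].

Triangle areas on the boundary:
  f1: (p11, p5, p12) → 106.7776
  f2: (p2, p5, p12) → 32.6298
  f3: (p4, p11, p12) → 44.1583
  f4: (p9, p2, p12) → 44.5755
  f5: (p9, p4, p3) → 39.8160
  f6: (p9, p4, p12) → 27.6767
  f7: (p7, p11, p3) → 51.3077
  f8: (p7, p9, p3) → 62.4570
  f9: (p7, p9, p2) → 82.8023
  f10: (p7, p2, p5) → 38.5761
  f11: (p6, p4, p3) → 22.2381
  f12: (p1, p7, p5) → 30.4346
  f13: (p1, p7, p11) → 30.6720
  f14: (p0, p4, p11) → 13.8639
  f15: (p0, p6, p4) → 6.4948
  f16: (p0, p11, p3) → 7.0314
  f17: (p0, p6, p3) → 11.6776
  f18: (p10, p11, p5) → 28.2572
  f19: (p10, p1, p5) → 8.6109
  f20: (p10, p1, p11) → 13.8106
Σ area = 703.868

Euler characteristic 12−30+20 = 2 ✓

facets=20 area=703.868


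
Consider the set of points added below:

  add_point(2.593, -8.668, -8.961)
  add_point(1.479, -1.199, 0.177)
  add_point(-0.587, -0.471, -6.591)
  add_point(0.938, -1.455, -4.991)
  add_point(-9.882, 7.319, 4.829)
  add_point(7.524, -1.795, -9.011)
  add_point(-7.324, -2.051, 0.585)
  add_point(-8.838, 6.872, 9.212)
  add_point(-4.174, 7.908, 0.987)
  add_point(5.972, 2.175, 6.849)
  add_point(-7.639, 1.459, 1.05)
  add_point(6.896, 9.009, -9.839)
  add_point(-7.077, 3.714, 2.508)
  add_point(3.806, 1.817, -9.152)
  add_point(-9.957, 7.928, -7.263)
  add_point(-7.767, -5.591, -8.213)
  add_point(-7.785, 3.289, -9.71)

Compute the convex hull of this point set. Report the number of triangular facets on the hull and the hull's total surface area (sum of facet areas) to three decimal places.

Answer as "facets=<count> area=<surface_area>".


facets=18 area=1097.904

11 of the 17 inputs are extreme points: [0, 4, 5, 6, 7, 8, 9, 11, 14, 15, 16].

Triangle areas on the boundary:
  f1: (p9, p11, p5) → 87.7907
  f2: (p9, p7, p11) → 141.4971
  f3: (p16, p11, p14) → 44.6331
  f4: (p8, p11, p14) → 77.1651
  f5: (p8, p7, p11) → 20.5533
  f6: (p0, p11, p5) → 28.9834
  f7: (p0, p16, p11) → 117.6212
  f8: (p0, p9, p5) → 68.8190
  f9: (p15, p16, p14) → 17.3338
  f10: (p15, p0, p16) → 46.9593
  f11: (p4, p15, p14) → 83.0928
  f12: (p4, p8, p14) → 34.7816
  f13: (p4, p8, p7) → 14.6071
  f14: (p6, p15, p0) → 51.0189
  f15: (p6, p9, p7) → 88.6497
  f16: (p6, p0, p9) → 114.6842
  f17: (p6, p4, p7) → 23.2668
  f18: (p6, p4, p15) → 36.4473
Σ area = 1097.904

Check V−E+F: 11 − 27 + 18 = 2.


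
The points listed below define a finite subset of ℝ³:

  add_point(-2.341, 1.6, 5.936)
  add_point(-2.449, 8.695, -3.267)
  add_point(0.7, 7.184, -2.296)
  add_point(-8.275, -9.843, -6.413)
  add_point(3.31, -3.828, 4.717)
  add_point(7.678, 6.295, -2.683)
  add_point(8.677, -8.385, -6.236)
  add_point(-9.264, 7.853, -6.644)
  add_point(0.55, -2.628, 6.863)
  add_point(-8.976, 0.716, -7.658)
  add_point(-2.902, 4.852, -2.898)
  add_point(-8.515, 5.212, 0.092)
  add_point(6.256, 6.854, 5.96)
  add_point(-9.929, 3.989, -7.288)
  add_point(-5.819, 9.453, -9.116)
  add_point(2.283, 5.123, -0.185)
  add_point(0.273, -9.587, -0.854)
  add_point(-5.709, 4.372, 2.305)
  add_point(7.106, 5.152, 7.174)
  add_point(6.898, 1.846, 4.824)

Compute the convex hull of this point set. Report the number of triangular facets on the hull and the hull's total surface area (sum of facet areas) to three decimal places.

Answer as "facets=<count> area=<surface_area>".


facets=30 area=1069.063

Extreme-point indices: [0, 1, 3, 4, 5, 6, 7, 8, 9, 11, 12, 13, 14, 16, 17, 18, 19] — 17 of 20 on the boundary.

Per-facet area ½‖(b−a)×(c−a)‖:
  f1: (p5, p18, p6) → 74.6360
  f2: (p14, p3, p6) → 163.4489
  f3: (p14, p5, p6) → 114.1691
  f4: (p9, p3, p13) → 5.6157
  f5: (p9, p14, p13) → 10.1525
  f6: (p9, p14, p3) → 20.0124
  f7: (p12, p5, p18) → 8.9850
  f8: (p12, p14, p5) → 64.7877
  f9: (p12, p0, p18) → 11.3406
  f10: (p11, p3, p13) → 52.9765
  f11: (p11, p0, p3) → 75.2231
  f12: (p8, p0, p3) → 45.3931
  f13: (p8, p0, p18) → 25.5961
  f14: (p1, p12, p14) → 10.0902
  f15: (p1, p11, p12) → 49.1317
  f16: (p17, p12, p0) → 27.6600
  f17: (p17, p11, p0) → 3.2206
  f18: (p17, p11, p12) → 12.5101
  f19: (p16, p3, p6) → 46.7133
  f20: (p16, p8, p3) → 47.5086
  f21: (p19, p18, p6) → 8.1078
  f22: (p7, p1, p14) → 15.2579
  f23: (p7, p1, p11) → 24.7055
  f24: (p7, p14, p13) → 8.3202
  f25: (p7, p11, p13) → 14.1993
  f26: (p4, p16, p6) → 43.0485
  f27: (p4, p16, p8) → 14.9440
  f28: (p4, p19, p6) → 43.5383
  f29: (p4, p8, p18) → 18.3718
  f30: (p4, p19, p18) → 9.3982
Σ area = 1069.063

Euler characteristic 17−45+30 = 2 ✓


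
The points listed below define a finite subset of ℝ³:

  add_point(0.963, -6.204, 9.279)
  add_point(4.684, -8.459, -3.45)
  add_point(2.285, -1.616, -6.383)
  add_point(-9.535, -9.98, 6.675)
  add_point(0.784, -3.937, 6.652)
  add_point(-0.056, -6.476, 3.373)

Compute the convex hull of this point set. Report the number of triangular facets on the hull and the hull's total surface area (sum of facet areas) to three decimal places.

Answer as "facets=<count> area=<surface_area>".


facets=6 area=308.096

Hull vertices (5/6): indices [0, 1, 2, 3, 4].

Area of each hull facet:
  f1: (p2, p1, p3) → 68.4621
  f2: (p0, p1, p3) → 77.0446
  f3: (p4, p2, p3) → 78.2639
  f4: (p4, p0, p3) → 19.9026
  f5: (p4, p2, p1) → 45.5844
  f6: (p4, p0, p1) → 18.8380
Σ area = 308.096

Euler: V−E+F = 5−9+6 = 2.


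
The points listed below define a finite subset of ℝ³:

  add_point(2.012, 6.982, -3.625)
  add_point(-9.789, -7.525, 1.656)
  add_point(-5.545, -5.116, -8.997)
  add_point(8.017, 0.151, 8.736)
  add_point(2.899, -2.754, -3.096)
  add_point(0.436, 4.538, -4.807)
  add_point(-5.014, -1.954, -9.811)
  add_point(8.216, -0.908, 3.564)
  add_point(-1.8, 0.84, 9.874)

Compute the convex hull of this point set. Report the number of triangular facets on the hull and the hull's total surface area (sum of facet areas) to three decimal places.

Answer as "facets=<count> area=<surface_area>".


Extreme-point indices: [0, 1, 2, 3, 4, 6, 7, 8] — 8 of 9 on the boundary.

Facet areas (half cross-product norm):
  f1: (p8, p0, p1) → 107.6583
  f2: (p3, p7, p1) → 50.4853
  f3: (p3, p8, p1) → 62.7515
  f4: (p3, p0, p7) → 29.5506
  f5: (p3, p8, p0) → 71.8595
  f6: (p4, p0, p7) → 42.4075
  f7: (p4, p7, p1) → 58.5170
  f8: (p4, p2, p1) → 60.9950
  f9: (p6, p4, p0) → 50.1214
  f10: (p6, p4, p2) → 17.1116
  f11: (p6, p0, p1) → 87.8718
  f12: (p6, p2, p1) → 17.0194
Σ area = 656.349

Euler: V−E+F = 8−18+12 = 2.

facets=12 area=656.349


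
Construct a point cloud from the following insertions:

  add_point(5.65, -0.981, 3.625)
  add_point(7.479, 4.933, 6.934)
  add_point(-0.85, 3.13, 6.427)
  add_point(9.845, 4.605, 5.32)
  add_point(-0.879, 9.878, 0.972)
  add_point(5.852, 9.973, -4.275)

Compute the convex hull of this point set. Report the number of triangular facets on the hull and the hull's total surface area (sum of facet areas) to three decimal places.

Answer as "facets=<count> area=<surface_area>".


facets=8 area=267.419

Extreme-point indices: [0, 1, 2, 3, 4, 5] — 6 of 6 on the boundary.

Per-facet area ½‖(b−a)×(c−a)‖:
  f1: (p5, p0, p4) → 53.3085
  f2: (p5, p0, p3) → 42.0152
  f3: (p2, p0, p4) → 34.9460
  f4: (p1, p0, p3) → 10.0092
  f5: (p1, p2, p0) → 26.6011
  f6: (p1, p2, p4) → 36.7542
  f7: (p1, p5, p4) → 47.0609
  f8: (p1, p5, p3) → 16.7240
Σ area = 267.419

Check V−E+F: 6 − 12 + 8 = 2.


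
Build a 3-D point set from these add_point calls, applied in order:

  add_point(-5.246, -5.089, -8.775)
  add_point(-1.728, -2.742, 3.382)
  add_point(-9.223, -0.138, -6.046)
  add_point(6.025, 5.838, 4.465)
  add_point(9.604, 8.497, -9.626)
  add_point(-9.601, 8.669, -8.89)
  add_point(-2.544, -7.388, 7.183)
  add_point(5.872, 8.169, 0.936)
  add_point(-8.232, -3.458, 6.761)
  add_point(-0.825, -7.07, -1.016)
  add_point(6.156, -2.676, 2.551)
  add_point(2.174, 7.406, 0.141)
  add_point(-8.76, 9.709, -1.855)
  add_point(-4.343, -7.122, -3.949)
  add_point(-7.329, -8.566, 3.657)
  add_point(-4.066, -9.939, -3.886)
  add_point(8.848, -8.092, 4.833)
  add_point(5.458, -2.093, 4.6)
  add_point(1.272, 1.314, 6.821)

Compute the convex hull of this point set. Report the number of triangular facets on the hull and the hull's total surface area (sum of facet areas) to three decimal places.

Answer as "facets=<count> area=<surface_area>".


facets=22 area=1270.512

Extreme-point indices: [0, 2, 3, 4, 5, 6, 7, 8, 12, 14, 15, 16, 18] — 13 of 19 on the boundary.

Area of each hull facet:
  f1: (p16, p15, p4) → 167.3531
  f2: (p0, p4, p5) → 131.8621
  f3: (p0, p15, p4) → 65.2915
  f4: (p3, p16, p4) → 103.8327
  f5: (p14, p16, p15) → 64.0490
  f6: (p14, p16, p6) → 27.0427
  f7: (p7, p3, p4) → 14.5402
  f8: (p12, p7, p3) → 30.7035
  f9: (p12, p4, p5) → 68.6049
  f10: (p12, p7, p4) → 83.0036
  f11: (p2, p0, p5) → 26.0013
  f12: (p2, p0, p15) → 22.8926
  f13: (p2, p14, p15) → 46.4864
  f14: (p8, p14, p6) → 17.1894
  f15: (p8, p2, p14) → 38.5767
  f16: (p8, p12, p5) → 51.1571
  f17: (p8, p2, p5) → 51.8194
  f18: (p18, p12, p3) → 54.4548
  f19: (p18, p8, p12) → 78.6655
  f20: (p18, p8, p6) → 32.3187
  f21: (p18, p16, p6) → 52.0081
  f22: (p18, p3, p16) → 42.6587
Σ area = 1270.512

Euler characteristic 13−33+22 = 2 ✓


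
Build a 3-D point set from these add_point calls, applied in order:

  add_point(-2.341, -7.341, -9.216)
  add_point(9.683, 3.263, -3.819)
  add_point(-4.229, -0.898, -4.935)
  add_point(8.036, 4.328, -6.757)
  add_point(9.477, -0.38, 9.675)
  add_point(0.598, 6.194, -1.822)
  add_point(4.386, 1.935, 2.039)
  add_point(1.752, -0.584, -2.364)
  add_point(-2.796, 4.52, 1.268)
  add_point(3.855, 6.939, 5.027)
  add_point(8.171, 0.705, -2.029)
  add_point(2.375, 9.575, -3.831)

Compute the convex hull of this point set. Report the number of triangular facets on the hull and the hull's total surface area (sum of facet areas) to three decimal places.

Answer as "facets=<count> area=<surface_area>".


facets=14 area=609.768

9 of the 12 inputs are extreme points: [0, 1, 2, 3, 4, 8, 9, 10, 11].

Triangle areas on the boundary:
  f1: (p8, p11, p2) → 36.9508
  f2: (p8, p4, p2) → 61.8035
  f3: (p0, p11, p2) → 39.4605
  f4: (p0, p4, p2) → 77.2348
  f5: (p9, p8, p11) → 32.6881
  f6: (p9, p8, p4) → 37.0008
  f7: (p9, p11, p1) → 43.0385
  f8: (p9, p4, p1) → 57.1862
  f9: (p3, p11, p1) → 14.2338
  f10: (p3, p0, p1) → 27.2811
  f11: (p3, p0, p11) → 65.0653
  f12: (p10, p4, p1) → 17.3925
  f13: (p10, p0, p1) → 23.3070
  f14: (p10, p0, p4) → 77.1252
Σ area = 609.768

Euler characteristic 9−21+14 = 2 ✓


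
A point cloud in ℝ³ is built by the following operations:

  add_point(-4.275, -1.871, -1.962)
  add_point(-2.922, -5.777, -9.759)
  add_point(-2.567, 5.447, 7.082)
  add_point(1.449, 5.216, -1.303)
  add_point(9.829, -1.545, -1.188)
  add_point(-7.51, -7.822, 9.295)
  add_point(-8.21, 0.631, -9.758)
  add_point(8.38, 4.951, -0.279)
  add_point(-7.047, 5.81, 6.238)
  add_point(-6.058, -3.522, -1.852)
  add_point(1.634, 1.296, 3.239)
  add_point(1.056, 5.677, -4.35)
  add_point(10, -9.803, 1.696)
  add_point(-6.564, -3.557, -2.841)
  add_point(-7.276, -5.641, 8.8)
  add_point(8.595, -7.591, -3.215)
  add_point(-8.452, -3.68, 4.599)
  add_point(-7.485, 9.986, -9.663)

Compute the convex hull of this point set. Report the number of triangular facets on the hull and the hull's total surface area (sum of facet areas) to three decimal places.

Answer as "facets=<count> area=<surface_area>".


11 of the 18 inputs are extreme points: [1, 2, 4, 5, 6, 7, 8, 12, 15, 16, 17].

Facet areas (half cross-product norm):
  f1: (p6, p17, p16) → 67.5627
  f2: (p6, p1, p17) → 27.0603
  f3: (p15, p1, p12) → 26.4582
  f4: (p15, p1, p17) → 102.0493
  f5: (p5, p2, p12) → 132.0035
  f6: (p5, p1, p12) → 153.3944
  f7: (p5, p6, p16) → 21.0888
  f8: (p5, p6, p1) → 81.6651
  f9: (p8, p17, p16) → 79.7676
  f10: (p8, p2, p17) → 36.6444
  f11: (p8, p5, p16) → 26.8355
  f12: (p8, p5, p2) → 31.8463
  f13: (p7, p2, p17) → 114.1895
  f14: (p7, p2, p12) → 98.6928
  f15: (p4, p15, p17) → 71.2630
  f16: (p4, p7, p17) → 59.6878
  f17: (p4, p15, p12) → 18.0574
  f18: (p4, p7, p12) → 14.3632
Σ area = 1162.630

Check V−E+F: 11 − 27 + 18 = 2.

facets=18 area=1162.630


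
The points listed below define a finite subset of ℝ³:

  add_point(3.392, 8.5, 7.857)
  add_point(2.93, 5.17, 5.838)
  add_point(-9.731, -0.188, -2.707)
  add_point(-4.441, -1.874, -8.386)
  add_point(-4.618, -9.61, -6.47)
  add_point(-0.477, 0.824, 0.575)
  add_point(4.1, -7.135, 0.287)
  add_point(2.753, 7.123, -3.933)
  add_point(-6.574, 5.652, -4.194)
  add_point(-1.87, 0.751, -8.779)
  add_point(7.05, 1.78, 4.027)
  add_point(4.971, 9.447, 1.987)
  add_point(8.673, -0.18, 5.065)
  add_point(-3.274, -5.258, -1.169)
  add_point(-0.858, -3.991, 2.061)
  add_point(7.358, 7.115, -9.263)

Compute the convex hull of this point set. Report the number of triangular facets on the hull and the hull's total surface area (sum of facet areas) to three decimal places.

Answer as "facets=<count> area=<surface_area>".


facets=20 area=854.934

Hull vertices (12/16): indices [0, 2, 3, 4, 6, 8, 9, 11, 12, 13, 14, 15].

Area of each hull facet:
  f1: (p15, p11, p12) → 63.1314
  f2: (p0, p11, p12) → 31.3429
  f3: (p8, p15, p11) → 75.8515
  f4: (p8, p0, p2) → 51.9215
  f5: (p8, p0, p11) → 41.3112
  f6: (p13, p4, p2) → 29.0703
  f7: (p6, p15, p12) → 76.4985
  f8: (p6, p4, p15) → 98.6897
  f9: (p3, p4, p2) → 31.6503
  f10: (p3, p8, p2) → 25.9104
  f11: (p14, p0, p2) → 77.0673
  f12: (p14, p13, p2) → 16.1785
  f13: (p14, p0, p12) → 56.1726
  f14: (p14, p6, p12) → 29.1800
  f15: (p14, p13, p4) → 7.1275
  f16: (p14, p6, p4) → 32.6203
  f17: (p9, p8, p15) → 45.4081
  f18: (p9, p3, p8) → 15.1340
  f19: (p9, p4, p15) → 40.6079
  f20: (p9, p3, p4) → 10.0606
Σ area = 854.934

Euler: V−E+F = 12−30+20 = 2.


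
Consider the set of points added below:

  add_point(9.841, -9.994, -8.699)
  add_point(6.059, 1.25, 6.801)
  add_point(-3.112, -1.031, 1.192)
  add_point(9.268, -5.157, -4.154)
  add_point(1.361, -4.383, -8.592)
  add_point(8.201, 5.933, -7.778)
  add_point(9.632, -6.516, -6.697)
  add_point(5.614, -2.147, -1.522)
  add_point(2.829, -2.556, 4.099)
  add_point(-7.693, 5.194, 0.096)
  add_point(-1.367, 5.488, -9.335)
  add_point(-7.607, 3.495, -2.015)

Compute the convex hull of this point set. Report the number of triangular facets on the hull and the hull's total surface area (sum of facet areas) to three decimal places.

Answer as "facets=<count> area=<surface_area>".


facets=18 area=713.120

11 of the 12 inputs are extreme points: [0, 1, 2, 3, 4, 5, 6, 8, 9, 10, 11].

Area of each hull facet:
  f1: (p1, p5, p9) → 114.1816
  f2: (p10, p5, p9) → 50.0968
  f3: (p10, p5, p0) → 77.7327
  f4: (p2, p1, p9) → 39.3896
  f5: (p3, p1, p0) → 13.9572
  f6: (p3, p1, p5) → 74.6849
  f7: (p4, p10, p0) → 34.4573
  f8: (p4, p2, p0) → 49.4726
  f9: (p8, p1, p0) → 41.9062
  f10: (p8, p2, p0) → 55.0241
  f11: (p8, p2, p1) → 16.0722
  f12: (p6, p5, p0) → 14.4731
  f13: (p6, p3, p0) → 3.1026
  f14: (p6, p3, p5) → 16.7358
  f15: (p11, p2, p9) → 9.6563
  f16: (p11, p4, p2) → 40.1779
  f17: (p11, p10, p9) → 11.7304
  f18: (p11, p4, p10) → 50.2688
Σ area = 713.120

Check V−E+F: 11 − 27 + 18 = 2.


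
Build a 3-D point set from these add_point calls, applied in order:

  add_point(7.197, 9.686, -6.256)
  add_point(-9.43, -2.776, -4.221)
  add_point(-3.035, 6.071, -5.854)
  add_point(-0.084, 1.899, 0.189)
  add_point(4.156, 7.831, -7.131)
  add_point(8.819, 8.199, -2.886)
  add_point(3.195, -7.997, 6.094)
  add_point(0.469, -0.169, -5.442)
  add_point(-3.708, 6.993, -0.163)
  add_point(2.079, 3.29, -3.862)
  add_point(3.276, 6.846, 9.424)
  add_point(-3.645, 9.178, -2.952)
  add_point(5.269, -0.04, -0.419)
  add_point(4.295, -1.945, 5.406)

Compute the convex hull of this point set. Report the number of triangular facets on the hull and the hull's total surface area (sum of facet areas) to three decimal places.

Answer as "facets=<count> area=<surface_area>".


facets=20 area=737.767

Extreme-point indices: [0, 1, 2, 4, 5, 6, 7, 8, 10, 11, 12, 13] — 12 of 14 on the boundary.

Triangle areas on the boundary:
  f1: (p10, p6, p1) → 128.4913
  f2: (p7, p6, p1) → 73.1251
  f3: (p13, p6, p5) → 23.2692
  f4: (p13, p10, p5) → 62.2947
  f5: (p13, p10, p6) → 17.2241
  f6: (p8, p10, p1) → 59.9101
  f7: (p8, p11, p1) → 20.6659
  f8: (p8, p11, p10) → 16.2653
  f9: (p12, p6, p5) → 20.0424
  f10: (p12, p7, p6) → 34.7884
  f11: (p4, p7, p1) → 35.4240
  f12: (p0, p4, p7) → 10.9369
  f13: (p0, p12, p5) → 17.1980
  f14: (p0, p12, p7) → 38.8541
  f15: (p0, p4, p11) → 13.8702
  f16: (p0, p10, p5) → 21.1627
  f17: (p0, p11, p10) → 79.8363
  f18: (p2, p11, p1) → 21.7498
  f19: (p2, p4, p1) → 26.5786
  f20: (p2, p4, p11) → 16.0799
Σ area = 737.767

Euler: V−E+F = 12−30+20 = 2.


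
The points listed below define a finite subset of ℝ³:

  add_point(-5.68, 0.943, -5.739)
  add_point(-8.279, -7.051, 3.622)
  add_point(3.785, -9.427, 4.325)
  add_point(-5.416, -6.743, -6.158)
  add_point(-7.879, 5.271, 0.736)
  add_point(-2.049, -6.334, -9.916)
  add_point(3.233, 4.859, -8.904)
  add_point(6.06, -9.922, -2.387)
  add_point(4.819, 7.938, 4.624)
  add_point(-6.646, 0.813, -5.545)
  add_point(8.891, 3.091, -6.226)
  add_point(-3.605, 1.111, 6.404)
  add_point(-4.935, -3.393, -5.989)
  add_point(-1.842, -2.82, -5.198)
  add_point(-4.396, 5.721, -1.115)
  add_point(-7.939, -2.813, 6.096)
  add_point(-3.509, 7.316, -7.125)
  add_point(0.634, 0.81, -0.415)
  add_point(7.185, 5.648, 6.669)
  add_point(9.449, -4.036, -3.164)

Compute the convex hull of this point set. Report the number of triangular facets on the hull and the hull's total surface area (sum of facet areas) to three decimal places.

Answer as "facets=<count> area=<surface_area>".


facets=26 area=1057.011

Extreme-point indices: [1, 2, 3, 4, 5, 6, 7, 8, 9, 10, 11, 15, 16, 18, 19] — 15 of 20 on the boundary.

Per-facet area ½‖(b−a)×(c−a)‖:
  f1: (p9, p16, p5) → 32.9993
  f2: (p6, p16, p5) → 45.7945
  f3: (p6, p16, p8) → 50.5462
  f4: (p15, p2, p1) → 30.2171
  f5: (p18, p2, p19) → 73.7491
  f6: (p18, p15, p2) → 101.1671
  f7: (p7, p5, p19) → 39.7605
  f8: (p7, p2, p19) → 23.7619
  f9: (p7, p2, p1) → 42.0837
  f10: (p3, p9, p1) → 38.9836
  f11: (p3, p9, p5) → 19.3665
  f12: (p3, p7, p1) → 63.6243
  f13: (p3, p7, p5) → 29.4178
  f14: (p10, p5, p19) → 52.3398
  f15: (p10, p6, p5) → 39.8766
  f16: (p10, p18, p19) → 50.5369
  f17: (p10, p6, p8) → 40.8349
  f18: (p10, p18, p8) → 24.3343
  f19: (p4, p9, p16) → 27.8062
  f20: (p4, p9, p1) → 45.9244
  f21: (p4, p15, p1) → 21.4168
  f22: (p4, p16, p8) → 60.5918
  f23: (p11, p18, p8) → 21.2931
  f24: (p11, p18, p15) → 11.3917
  f25: (p11, p4, p8) → 45.1879
  f26: (p11, p4, p15) → 24.0047
Σ area = 1057.011

Euler: V−E+F = 15−39+26 = 2.


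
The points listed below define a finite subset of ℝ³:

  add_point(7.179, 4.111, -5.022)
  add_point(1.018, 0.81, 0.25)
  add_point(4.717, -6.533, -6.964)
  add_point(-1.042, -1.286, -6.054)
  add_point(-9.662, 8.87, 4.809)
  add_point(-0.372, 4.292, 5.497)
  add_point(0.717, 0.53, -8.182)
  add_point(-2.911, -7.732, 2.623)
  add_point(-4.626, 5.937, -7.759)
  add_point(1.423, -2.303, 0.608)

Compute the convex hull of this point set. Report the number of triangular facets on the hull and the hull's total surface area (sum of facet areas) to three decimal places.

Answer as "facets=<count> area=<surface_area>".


Extreme-point indices: [0, 2, 3, 4, 5, 6, 7, 8, 9] — 9 of 10 on the boundary.

Facet areas (half cross-product norm):
  f1: (p2, p6, p0) → 32.9030
  f2: (p5, p0, p4) → 59.1701
  f3: (p5, p7, p4) → 63.8187
  f4: (p8, p0, p4) → 83.5140
  f5: (p8, p6, p0) → 29.7961
  f6: (p8, p7, p4) → 112.2779
  f7: (p8, p2, p6) → 10.2275
  f8: (p9, p2, p0) → 44.5368
  f9: (p9, p5, p0) → 43.1959
  f10: (p9, p2, p7) → 33.3927
  f11: (p9, p5, p7) → 29.0014
  f12: (p3, p2, p7) → 42.3488
  f13: (p3, p8, p7) → 36.0082
  f14: (p3, p8, p2) → 15.2596
Σ area = 635.451

Euler characteristic 9−21+14 = 2 ✓

facets=14 area=635.451


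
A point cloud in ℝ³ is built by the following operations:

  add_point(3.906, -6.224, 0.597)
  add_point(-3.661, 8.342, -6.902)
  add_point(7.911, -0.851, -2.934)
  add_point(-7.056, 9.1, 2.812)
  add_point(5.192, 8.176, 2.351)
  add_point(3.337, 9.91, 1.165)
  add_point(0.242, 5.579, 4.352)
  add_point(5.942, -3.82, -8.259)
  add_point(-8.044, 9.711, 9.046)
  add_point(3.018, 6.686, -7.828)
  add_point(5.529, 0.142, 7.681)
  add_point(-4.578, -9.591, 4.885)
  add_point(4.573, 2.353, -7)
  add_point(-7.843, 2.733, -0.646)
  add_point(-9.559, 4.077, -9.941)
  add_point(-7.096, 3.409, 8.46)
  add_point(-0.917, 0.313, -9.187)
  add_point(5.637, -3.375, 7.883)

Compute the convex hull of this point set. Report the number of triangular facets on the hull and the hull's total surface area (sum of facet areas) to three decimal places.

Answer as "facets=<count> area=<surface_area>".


facets=26 area=1115.954

Points on the hull: [0, 1, 2, 3, 4, 5, 7, 8, 9, 10, 11, 14, 15, 16, 17] (15 of 18).

Per-facet area ½‖(b−a)×(c−a)‖:
  f1: (p7, p11, p14) → 148.0340
  f2: (p15, p11, p14) → 124.8316
  f3: (p15, p8, p14) → 59.4070
  f4: (p15, p17, p11) → 77.8766
  f5: (p15, p17, p8) → 37.0680
  f6: (p0, p17, p11) → 40.2513
  f7: (p0, p7, p11) → 35.2614
  f8: (p0, p17, p2) → 30.2960
  f9: (p0, p7, p2) → 24.1342
  f10: (p1, p5, p8) → 74.2688
  f11: (p4, p5, p8) → 18.5411
  f12: (p3, p8, p14) → 18.6470
  f13: (p3, p1, p14) → 40.1908
  f14: (p3, p1, p8) → 5.8527
  f15: (p9, p1, p5) → 32.6794
  f16: (p9, p4, p5) → 13.0914
  f17: (p9, p1, p14) → 23.0651
  f18: (p9, p4, p2) → 47.8342
  f19: (p9, p7, p2) → 32.0947
  f20: (p10, p17, p8) → 23.6370
  f21: (p10, p4, p8) → 71.3068
  f22: (p10, p17, p2) → 19.2342
  f23: (p10, p4, p2) → 46.9626
  f24: (p16, p7, p14) → 5.1543
  f25: (p16, p9, p14) → 35.5655
  f26: (p16, p9, p7) → 30.6684
Σ area = 1115.954

Euler: V−E+F = 15−39+26 = 2.


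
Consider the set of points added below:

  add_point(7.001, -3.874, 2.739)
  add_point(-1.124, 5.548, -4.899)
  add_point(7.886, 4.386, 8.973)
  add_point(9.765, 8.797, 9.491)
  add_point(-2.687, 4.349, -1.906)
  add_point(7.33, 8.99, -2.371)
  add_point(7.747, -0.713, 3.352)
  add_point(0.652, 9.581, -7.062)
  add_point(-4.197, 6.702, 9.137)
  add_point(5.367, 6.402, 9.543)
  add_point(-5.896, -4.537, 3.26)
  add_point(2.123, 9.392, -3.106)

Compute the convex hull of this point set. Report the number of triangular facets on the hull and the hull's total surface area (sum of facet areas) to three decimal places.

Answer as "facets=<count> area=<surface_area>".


facets=20 area=697.019

Extreme-point indices: [0, 1, 2, 3, 4, 5, 6, 7, 8, 9, 10, 11] — 12 of 12 on the boundary.

Per-facet area ½‖(b−a)×(c−a)‖:
  f1: (p8, p9, p3) → 12.1757
  f2: (p1, p0, p10) → 81.6392
  f3: (p1, p0, p7) → 29.7016
  f4: (p5, p7, p3) → 34.0332
  f5: (p5, p0, p7) → 54.7074
  f6: (p2, p9, p3) → 7.5795
  f7: (p2, p0, p3) → 14.1490
  f8: (p2, p0, p10) → 66.7710
  f9: (p2, p8, p10) → 78.6557
  f10: (p2, p8, p9) → 9.8245
  f11: (p11, p7, p3) → 5.8577
  f12: (p11, p8, p3) → 88.4424
  f13: (p11, p8, p7) → 22.0560
  f14: (p4, p8, p7) → 38.6704
  f15: (p4, p1, p7) → 5.2675
  f16: (p4, p8, p10) → 57.8056
  f17: (p4, p1, p10) → 11.3952
  f18: (p6, p0, p3) → 6.9998
  f19: (p6, p5, p3) → 58.3727
  f20: (p6, p5, p0) → 12.9148
Σ area = 697.019

Euler characteristic 12−30+20 = 2 ✓


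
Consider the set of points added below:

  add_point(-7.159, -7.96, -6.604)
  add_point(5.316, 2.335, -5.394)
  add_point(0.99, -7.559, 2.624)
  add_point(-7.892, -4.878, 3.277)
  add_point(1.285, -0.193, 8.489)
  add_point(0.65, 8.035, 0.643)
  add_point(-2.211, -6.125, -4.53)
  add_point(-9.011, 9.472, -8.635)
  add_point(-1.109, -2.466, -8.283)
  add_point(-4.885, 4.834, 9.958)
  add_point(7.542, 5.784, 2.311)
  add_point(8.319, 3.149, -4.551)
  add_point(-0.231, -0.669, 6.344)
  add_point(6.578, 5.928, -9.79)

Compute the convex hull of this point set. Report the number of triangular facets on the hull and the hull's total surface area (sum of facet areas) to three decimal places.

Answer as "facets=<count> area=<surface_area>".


facets=20 area=1026.789

Points on the hull: [0, 2, 3, 4, 5, 6, 7, 8, 9, 10, 11, 13] (12 of 14).

Per-facet area ½‖(b−a)×(c−a)‖:
  f1: (p3, p0, p7) → 89.8689
  f2: (p3, p9, p7) → 110.0905
  f3: (p3, p2, p0) → 47.0728
  f4: (p6, p2, p11) → 54.9741
  f5: (p6, p2, p0) → 17.7098
  f6: (p4, p3, p9) → 44.9639
  f7: (p4, p3, p2) → 42.5365
  f8: (p10, p13, p11) → 18.3247
  f9: (p10, p4, p9) → 42.1100
  f10: (p10, p2, p11) → 53.1460
  f11: (p10, p4, p2) → 49.8468
  f12: (p8, p6, p0) → 15.0261
  f13: (p8, p0, p7) → 59.0282
  f14: (p8, p13, p7) → 79.7406
  f15: (p8, p13, p11) → 34.3418
  f16: (p8, p6, p11) → 29.8639
  f17: (p5, p13, p7) → 80.0074
  f18: (p5, p10, p13) → 43.0706
  f19: (p5, p9, p7) → 73.7502
  f20: (p5, p10, p9) → 41.3161
Σ area = 1026.789

Check V−E+F: 12 − 30 + 20 = 2.


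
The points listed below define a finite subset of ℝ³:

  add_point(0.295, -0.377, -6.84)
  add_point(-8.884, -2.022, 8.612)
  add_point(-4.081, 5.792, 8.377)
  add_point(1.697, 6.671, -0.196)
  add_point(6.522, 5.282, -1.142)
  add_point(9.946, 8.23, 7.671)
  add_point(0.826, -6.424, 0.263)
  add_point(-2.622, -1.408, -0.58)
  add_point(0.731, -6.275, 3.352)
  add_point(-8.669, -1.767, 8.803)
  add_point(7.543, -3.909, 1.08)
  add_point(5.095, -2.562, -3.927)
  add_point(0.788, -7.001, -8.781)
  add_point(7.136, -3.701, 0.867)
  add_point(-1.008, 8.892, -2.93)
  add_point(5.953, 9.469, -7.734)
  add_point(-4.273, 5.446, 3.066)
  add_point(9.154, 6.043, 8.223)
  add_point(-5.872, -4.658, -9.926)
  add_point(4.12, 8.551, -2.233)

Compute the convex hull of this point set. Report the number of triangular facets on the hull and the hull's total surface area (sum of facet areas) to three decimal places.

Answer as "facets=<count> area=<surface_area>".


Points on the hull: [1, 2, 5, 8, 9, 10, 11, 12, 14, 15, 16, 17, 18] (13 of 20).

Facet areas (half cross-product norm):
  f1: (p18, p15, p12) → 61.8234
  f2: (p10, p15, p5) → 101.0591
  f3: (p17, p10, p5) → 11.2662
  f4: (p17, p2, p5) → 14.8154
  f5: (p8, p10, p12) → 44.0367
  f6: (p8, p18, p1) → 87.6824
  f7: (p8, p18, p12) → 43.0648
  f8: (p8, p17, p10) → 45.8038
  f9: (p11, p15, p12) → 45.8186
  f10: (p11, p10, p12) → 17.3131
  f11: (p11, p10, p15) → 32.2469
  f12: (p14, p15, p5) → 63.4610
  f13: (p14, p2, p5) → 81.2572
  f14: (p14, p18, p15) → 67.7266
  f15: (p9, p2, p1) → 0.9426
  f16: (p9, p17, p2) → 49.5102
  f17: (p9, p8, p1) → 2.2592
  f18: (p9, p8, p17) → 92.3216
  f19: (p16, p2, p1) → 24.4031
  f20: (p16, p14, p2) → 13.7600
  f21: (p16, p18, p1) → 85.6710
  f22: (p16, p14, p18) → 60.3309
Σ area = 1046.574

Check V−E+F: 13 − 33 + 22 = 2.

facets=22 area=1046.574


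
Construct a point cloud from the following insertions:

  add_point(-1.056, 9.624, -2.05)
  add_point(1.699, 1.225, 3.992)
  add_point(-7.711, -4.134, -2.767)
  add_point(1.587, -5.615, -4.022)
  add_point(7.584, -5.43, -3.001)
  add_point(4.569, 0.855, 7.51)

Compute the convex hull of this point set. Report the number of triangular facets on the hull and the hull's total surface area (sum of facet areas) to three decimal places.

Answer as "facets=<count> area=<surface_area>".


Hull vertices (5/6): indices [0, 2, 3, 4, 5].

Per-facet area ½‖(b−a)×(c−a)‖:
  f1: (p5, p0, p2) → 101.2059
  f2: (p5, p0, p4) → 88.0285
  f3: (p3, p0, p2) → 69.7691
  f4: (p3, p0, p4) → 47.1255
  f5: (p3, p5, p2) → 64.3502
  f6: (p3, p5, p4) → 38.2553
Σ area = 408.735

Euler characteristic 5−9+6 = 2 ✓

facets=6 area=408.735


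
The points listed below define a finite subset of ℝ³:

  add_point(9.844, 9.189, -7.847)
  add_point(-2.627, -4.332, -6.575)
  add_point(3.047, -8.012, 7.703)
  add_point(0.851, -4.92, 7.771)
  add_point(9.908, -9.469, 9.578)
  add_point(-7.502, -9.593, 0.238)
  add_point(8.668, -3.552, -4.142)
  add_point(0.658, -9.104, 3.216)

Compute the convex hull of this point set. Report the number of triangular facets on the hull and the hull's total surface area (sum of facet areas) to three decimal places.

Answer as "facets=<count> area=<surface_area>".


facets=12 area=705.207

Points on the hull: [0, 1, 2, 3, 4, 5, 6, 7] (8 of 8).

Per-facet area ½‖(b−a)×(c−a)‖:
  f1: (p1, p0, p5) → 58.0981
  f2: (p3, p0, p5) → 138.8975
  f3: (p3, p0, p4) → 117.6890
  f4: (p6, p1, p5) → 53.1734
  f5: (p6, p0, p4) → 77.9761
  f6: (p6, p1, p0) → 76.8020
  f7: (p2, p4, p5) → 21.6059
  f8: (p2, p3, p5) → 23.0382
  f9: (p2, p3, p4) → 9.7508
  f10: (p7, p4, p5) → 12.9196
  f11: (p7, p6, p5) → 47.8450
  f12: (p7, p6, p4) → 67.4118
Σ area = 705.207

Euler: V−E+F = 8−18+12 = 2.


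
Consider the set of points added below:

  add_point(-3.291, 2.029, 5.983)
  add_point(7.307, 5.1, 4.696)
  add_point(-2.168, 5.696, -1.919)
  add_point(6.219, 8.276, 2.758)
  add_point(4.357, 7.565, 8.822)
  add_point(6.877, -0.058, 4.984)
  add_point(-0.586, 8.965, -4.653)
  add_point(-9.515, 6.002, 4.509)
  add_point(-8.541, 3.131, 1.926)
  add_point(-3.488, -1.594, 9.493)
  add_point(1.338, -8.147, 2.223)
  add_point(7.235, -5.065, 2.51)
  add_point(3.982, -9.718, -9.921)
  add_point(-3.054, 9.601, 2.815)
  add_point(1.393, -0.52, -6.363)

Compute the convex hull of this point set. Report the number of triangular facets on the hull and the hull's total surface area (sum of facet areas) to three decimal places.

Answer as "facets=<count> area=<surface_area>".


facets=20 area=887.637

Points on the hull: [1, 3, 4, 5, 6, 7, 8, 9, 10, 11, 12, 13] (12 of 15).

Per-facet area ½‖(b−a)×(c−a)‖:
  f1: (p4, p9, p7) → 64.5813
  f2: (p8, p9, p7) → 20.4107
  f3: (p8, p6, p7) → 23.2729
  f4: (p8, p6, p12) → 116.6931
  f5: (p11, p12, p1) → 60.4360
  f6: (p3, p12, p1) → 40.1484
  f7: (p3, p6, p12) → 100.5254
  f8: (p3, p4, p1) → 10.8239
  f9: (p13, p6, p7) → 26.8906
  f10: (p13, p4, p7) → 33.7444
  f11: (p13, p3, p6) → 34.9296
  f12: (p13, p3, p4) → 28.7113
  f13: (p10, p8, p12) → 91.7504
  f14: (p10, p8, p9) → 55.9416
  f15: (p10, p11, p12) → 41.5578
  f16: (p10, p11, p9) → 36.2076
  f17: (p5, p4, p1) → 13.6876
  f18: (p5, p11, p1) → 7.3933
  f19: (p5, p4, p9) → 48.2148
  f20: (p5, p11, p9) → 31.7169
Σ area = 887.637

Check V−E+F: 12 − 30 + 20 = 2.


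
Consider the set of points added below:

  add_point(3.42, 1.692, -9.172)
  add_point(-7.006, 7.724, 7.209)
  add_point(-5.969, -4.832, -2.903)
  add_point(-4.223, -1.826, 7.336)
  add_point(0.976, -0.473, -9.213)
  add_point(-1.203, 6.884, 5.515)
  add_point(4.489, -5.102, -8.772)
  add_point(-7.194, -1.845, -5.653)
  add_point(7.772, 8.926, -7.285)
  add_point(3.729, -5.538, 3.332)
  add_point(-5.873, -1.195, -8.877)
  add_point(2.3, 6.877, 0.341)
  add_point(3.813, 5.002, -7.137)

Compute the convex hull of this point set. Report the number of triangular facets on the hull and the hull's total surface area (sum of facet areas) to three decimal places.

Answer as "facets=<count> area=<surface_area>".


facets=18 area=791.238

Hull vertices (11/13): indices [0, 1, 2, 3, 4, 5, 6, 7, 8, 9, 10].

Area of each hull facet:
  f1: (p6, p9, p8) → 87.7585
  f2: (p5, p9, p8) → 104.1524
  f3: (p5, p1, p8) → 31.8893
  f4: (p5, p3, p9) → 45.3180
  f5: (p5, p1, p3) → 27.8948
  f6: (p10, p1, p7) → 22.3822
  f7: (p10, p1, p8) → 148.9883
  f8: (p2, p6, p9) → 61.1775
  f9: (p2, p3, p9) → 48.5137
  f10: (p2, p10, p7) → 5.9473
  f11: (p2, p10, p6) → 38.1083
  f12: (p2, p1, p7) → 33.8140
  f13: (p2, p1, p3) → 52.5894
  f14: (p0, p6, p8) → 20.2382
  f15: (p0, p10, p8) → 29.1527
  f16: (p4, p10, p6) → 17.2596
  f17: (p4, p0, p6) → 9.4882
  f18: (p4, p0, p10) → 6.5659
Σ area = 791.238

Euler characteristic 11−27+18 = 2 ✓


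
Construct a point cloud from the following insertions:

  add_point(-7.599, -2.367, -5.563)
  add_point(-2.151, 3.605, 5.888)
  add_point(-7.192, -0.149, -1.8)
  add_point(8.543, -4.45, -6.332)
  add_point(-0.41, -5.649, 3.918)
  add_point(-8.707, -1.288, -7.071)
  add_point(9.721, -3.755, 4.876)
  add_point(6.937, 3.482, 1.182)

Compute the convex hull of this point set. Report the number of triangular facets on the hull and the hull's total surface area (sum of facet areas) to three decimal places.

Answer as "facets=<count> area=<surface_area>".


Hull vertices (8/8): indices [0, 1, 2, 3, 4, 5, 6, 7].

Area of each hull facet:
  f1: (p4, p1, p6) → 49.7812
  f2: (p7, p1, p5) → 78.4190
  f3: (p7, p1, p6) → 43.7325
  f4: (p3, p7, p5) → 94.0009
  f5: (p3, p7, p6) → 44.2513
  f6: (p3, p0, p5) → 14.8223
  f7: (p3, p4, p6) → 57.1929
  f8: (p3, p0, p4) → 82.2876
  f9: (p2, p4, p1) → 43.1169
  f10: (p2, p0, p4) → 22.0835
  f11: (p2, p1, p5) → 9.2790
  f12: (p2, p0, p5) → 4.3551
Σ area = 543.322

Euler characteristic 8−18+12 = 2 ✓

facets=12 area=543.322


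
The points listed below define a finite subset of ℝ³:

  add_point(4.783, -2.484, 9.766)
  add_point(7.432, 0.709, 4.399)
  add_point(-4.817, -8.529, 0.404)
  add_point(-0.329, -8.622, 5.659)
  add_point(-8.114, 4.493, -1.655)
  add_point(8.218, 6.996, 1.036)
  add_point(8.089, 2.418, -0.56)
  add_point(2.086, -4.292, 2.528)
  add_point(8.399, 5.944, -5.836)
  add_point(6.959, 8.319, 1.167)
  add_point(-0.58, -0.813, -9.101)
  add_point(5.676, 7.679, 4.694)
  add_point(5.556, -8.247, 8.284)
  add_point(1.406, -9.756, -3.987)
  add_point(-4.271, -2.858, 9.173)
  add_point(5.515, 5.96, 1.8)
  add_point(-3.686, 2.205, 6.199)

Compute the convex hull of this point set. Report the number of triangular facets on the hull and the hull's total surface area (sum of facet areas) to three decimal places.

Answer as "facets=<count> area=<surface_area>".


Extreme-point indices: [0, 1, 2, 3, 4, 5, 6, 8, 9, 10, 11, 12, 13, 14, 16] — 15 of 17 on the boundary.

Per-facet area ½‖(b−a)×(c−a)‖:
  f1: (p10, p8, p4) → 69.2180
  f2: (p10, p13, p8) → 60.0059
  f3: (p14, p11, p0) → 51.5414
  f4: (p12, p14, p0) → 27.1734
  f5: (p12, p13, p8) → 111.7133
  f6: (p12, p6, p8) → 13.9079
  f7: (p16, p11, p4) → 50.1993
  f8: (p16, p14, p4) → 22.1717
  f9: (p16, p14, p11) → 26.2458
  f10: (p5, p11, p0) → 24.7165
  f11: (p5, p6, p8) → 14.9099
  f12: (p2, p14, p4) → 65.7277
  f13: (p2, p10, p4) → 70.2551
  f14: (p2, p10, p13) → 40.4660
  f15: (p1, p12, p0) → 19.9144
  f16: (p1, p5, p0) → 13.7046
  f17: (p1, p12, p6) → 19.2326
  f18: (p1, p5, p6) → 12.8189
  f19: (p9, p5, p8) → 6.2409
  f20: (p9, p5, p11) → 3.4308
  f21: (p9, p8, p4) → 59.4275
  f22: (p9, p11, p4) → 29.4994
  f23: (p3, p12, p14) → 24.5287
  f24: (p3, p2, p14) → 27.0138
  f25: (p3, p12, p13) → 30.8801
  f26: (p3, p2, p13) → 26.5422
Σ area = 921.486

Check V−E+F: 15 − 39 + 26 = 2.

facets=26 area=921.486
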